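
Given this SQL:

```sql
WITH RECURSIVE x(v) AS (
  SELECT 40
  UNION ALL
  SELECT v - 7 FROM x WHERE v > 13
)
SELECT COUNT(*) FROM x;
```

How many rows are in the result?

5

Base: v=40.
Iteration 1: 40 > 13 holds -> v = 40 - 7 = 33.
Iteration 2: 33 > 13 holds -> v = 33 - 7 = 26.
Iteration 3: 26 > 13 holds -> v = 26 - 7 = 19.
Iteration 4: 19 > 13 holds -> v = 19 - 7 = 12.
Iteration 5: 12 > 13 fails; recursion stops.
Total rows emitted: 5.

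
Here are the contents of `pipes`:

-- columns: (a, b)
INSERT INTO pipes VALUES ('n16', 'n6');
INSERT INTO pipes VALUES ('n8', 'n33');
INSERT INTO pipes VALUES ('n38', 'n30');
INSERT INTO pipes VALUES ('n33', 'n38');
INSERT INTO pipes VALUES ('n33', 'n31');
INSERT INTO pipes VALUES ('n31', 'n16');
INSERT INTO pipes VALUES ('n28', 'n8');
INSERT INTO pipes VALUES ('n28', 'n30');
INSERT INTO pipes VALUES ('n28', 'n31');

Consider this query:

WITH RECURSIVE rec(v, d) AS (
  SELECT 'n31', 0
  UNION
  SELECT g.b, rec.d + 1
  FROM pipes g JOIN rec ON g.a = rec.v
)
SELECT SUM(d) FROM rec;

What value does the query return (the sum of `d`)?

3

Base: (n31, d=0).
Iteration 1: edges from {n31} -> (n16, d=1).
Iteration 2: edges from {n16} -> (n6, d=2).
Iteration 3: no outgoing edges from {n6}; recursion stops.
SUM(d) = 0 + 1 + 2 = 3.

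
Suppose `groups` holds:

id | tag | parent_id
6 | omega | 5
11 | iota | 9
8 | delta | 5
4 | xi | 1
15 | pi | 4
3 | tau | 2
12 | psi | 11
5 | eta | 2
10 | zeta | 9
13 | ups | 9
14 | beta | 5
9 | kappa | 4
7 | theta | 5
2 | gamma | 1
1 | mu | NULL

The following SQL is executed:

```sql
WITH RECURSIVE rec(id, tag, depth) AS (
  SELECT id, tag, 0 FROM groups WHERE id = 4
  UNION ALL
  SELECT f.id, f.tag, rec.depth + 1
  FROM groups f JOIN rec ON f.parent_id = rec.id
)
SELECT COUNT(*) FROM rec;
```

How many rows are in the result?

7

Base: id=4 (xi) at depth 0.
Iteration 1: rows with parent_id in {4} -> kappa (id 9, depth 1), pi (id 15, depth 1).
Iteration 2: rows with parent_id in {9,15} -> zeta (id 10, depth 2), iota (id 11, depth 2), ups (id 13, depth 2).
Iteration 3: rows with parent_id in {10,11,13} -> psi (id 12, depth 3).
Iteration 4: no rows with parent_id in {12}; recursion stops.
Total rows emitted: 7.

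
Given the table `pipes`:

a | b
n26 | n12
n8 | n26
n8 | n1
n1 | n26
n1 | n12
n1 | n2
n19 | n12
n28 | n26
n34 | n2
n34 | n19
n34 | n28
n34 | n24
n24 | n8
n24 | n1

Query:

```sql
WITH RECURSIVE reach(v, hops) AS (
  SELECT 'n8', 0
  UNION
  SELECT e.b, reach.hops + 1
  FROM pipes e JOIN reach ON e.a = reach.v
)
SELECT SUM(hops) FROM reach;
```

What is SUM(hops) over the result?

Base: (n8, hops=0).
Iteration 1: edges from {n8} -> (n1, hops=1), (n26, hops=1).
Iteration 2: edges from {n1,n26} -> (n12, hops=2), (n2, hops=2), (n26, hops=2). [UNION drops 1 duplicate row(s)]
Iteration 3: edges from {n12,n2,n26} -> (n12, hops=3).
Iteration 4: no outgoing edges from {n12}; recursion stops.
SUM(hops) = 0 + 1 + 1 + 2 + 2 + 2 + 3 = 11.

11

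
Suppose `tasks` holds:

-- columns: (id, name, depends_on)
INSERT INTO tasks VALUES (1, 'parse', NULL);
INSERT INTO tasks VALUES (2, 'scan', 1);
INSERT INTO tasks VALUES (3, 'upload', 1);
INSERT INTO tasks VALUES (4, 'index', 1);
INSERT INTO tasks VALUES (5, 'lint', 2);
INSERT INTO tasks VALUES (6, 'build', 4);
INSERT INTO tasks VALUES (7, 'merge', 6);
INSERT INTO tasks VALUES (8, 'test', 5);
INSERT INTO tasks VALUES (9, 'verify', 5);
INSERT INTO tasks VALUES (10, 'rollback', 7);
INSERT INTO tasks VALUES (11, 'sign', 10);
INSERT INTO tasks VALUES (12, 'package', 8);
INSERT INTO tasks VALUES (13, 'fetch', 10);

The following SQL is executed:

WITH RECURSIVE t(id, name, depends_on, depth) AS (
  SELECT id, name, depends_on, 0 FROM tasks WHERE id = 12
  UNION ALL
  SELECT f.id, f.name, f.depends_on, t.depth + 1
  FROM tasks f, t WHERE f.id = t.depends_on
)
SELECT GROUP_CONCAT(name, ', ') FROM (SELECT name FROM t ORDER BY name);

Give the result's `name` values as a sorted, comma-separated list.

Base: id=12 (package), depends_on=8, depth 0.
Iteration 1: join on id=8 -> test (id 8, depends_on=5, depth 1).
Iteration 2: join on id=5 -> lint (id 5, depends_on=2, depth 2).
Iteration 3: join on id=2 -> scan (id 2, depends_on=1, depth 3).
Iteration 4: join on id=1 -> parse (id 1, depends_on=NULL, depth 4).
Iteration 5: depends_on is NULL; no match; recursion stops.

lint, package, parse, scan, test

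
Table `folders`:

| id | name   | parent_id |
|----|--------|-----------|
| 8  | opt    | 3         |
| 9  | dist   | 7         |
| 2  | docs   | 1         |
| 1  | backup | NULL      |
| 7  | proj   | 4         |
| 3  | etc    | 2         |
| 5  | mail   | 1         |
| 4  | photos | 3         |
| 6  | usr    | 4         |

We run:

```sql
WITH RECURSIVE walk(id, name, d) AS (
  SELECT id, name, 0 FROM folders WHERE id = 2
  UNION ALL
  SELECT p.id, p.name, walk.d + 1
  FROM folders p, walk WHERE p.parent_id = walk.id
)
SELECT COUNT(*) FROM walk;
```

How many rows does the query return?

7

Base: id=2 (docs) at d 0.
Iteration 1: rows with parent_id in {2} -> etc (id 3, d 1).
Iteration 2: rows with parent_id in {3} -> photos (id 4, d 2), opt (id 8, d 2).
Iteration 3: rows with parent_id in {4,8} -> usr (id 6, d 3), proj (id 7, d 3).
Iteration 4: rows with parent_id in {6,7} -> dist (id 9, d 4).
Iteration 5: no rows with parent_id in {9}; recursion stops.
Total rows emitted: 7.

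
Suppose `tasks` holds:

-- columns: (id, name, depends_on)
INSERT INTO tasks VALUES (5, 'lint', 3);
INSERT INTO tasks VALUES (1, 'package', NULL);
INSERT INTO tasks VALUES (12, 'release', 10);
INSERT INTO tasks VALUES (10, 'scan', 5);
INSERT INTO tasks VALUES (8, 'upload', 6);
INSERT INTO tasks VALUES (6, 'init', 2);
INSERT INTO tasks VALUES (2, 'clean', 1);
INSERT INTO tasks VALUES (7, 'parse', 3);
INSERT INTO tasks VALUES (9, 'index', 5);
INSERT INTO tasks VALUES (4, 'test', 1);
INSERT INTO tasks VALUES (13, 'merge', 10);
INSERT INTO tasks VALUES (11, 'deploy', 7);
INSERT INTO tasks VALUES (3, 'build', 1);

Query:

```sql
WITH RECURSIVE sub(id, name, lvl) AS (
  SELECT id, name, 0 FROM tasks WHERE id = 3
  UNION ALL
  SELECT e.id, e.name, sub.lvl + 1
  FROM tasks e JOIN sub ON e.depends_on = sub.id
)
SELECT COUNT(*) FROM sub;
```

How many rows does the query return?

8

Base: id=3 (build) at lvl 0.
Iteration 1: rows with depends_on in {3} -> lint (id 5, lvl 1), parse (id 7, lvl 1).
Iteration 2: rows with depends_on in {5,7} -> index (id 9, lvl 2), scan (id 10, lvl 2), deploy (id 11, lvl 2).
Iteration 3: rows with depends_on in {9,10,11} -> release (id 12, lvl 3), merge (id 13, lvl 3).
Iteration 4: no rows with depends_on in {12,13}; recursion stops.
Total rows emitted: 8.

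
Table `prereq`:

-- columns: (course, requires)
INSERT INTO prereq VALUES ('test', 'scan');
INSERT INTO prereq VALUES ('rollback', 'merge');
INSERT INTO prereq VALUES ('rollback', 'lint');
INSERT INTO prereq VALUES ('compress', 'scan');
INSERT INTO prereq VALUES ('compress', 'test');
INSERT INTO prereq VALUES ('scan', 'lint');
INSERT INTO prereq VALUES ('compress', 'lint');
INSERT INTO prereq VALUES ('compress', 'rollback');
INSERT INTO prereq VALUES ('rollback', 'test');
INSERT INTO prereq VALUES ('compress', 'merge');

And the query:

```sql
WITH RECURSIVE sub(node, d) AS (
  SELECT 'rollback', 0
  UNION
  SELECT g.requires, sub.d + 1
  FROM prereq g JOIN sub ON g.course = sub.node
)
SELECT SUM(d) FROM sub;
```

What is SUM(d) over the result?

Base: (rollback, d=0).
Iteration 1: edges from {rollback} -> (lint, d=1), (merge, d=1), (test, d=1).
Iteration 2: edges from {lint,merge,test} -> (scan, d=2).
Iteration 3: edges from {scan} -> (lint, d=3).
Iteration 4: no outgoing edges from {lint}; recursion stops.
SUM(d) = 0 + 1 + 1 + 1 + 2 + 3 = 8.

8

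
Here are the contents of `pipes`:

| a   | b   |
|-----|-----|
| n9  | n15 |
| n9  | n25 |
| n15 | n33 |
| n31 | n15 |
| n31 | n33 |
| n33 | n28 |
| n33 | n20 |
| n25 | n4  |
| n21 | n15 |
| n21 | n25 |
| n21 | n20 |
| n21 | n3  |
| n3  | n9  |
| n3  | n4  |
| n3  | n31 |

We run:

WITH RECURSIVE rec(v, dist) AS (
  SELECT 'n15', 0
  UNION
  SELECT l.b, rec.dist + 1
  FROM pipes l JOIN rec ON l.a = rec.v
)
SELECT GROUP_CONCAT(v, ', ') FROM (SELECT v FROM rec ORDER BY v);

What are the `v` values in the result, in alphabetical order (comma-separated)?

Base: (n15, dist=0).
Iteration 1: edges from {n15} -> (n33, dist=1).
Iteration 2: edges from {n33} -> (n20, dist=2), (n28, dist=2).
Iteration 3: no outgoing edges from {n20,n28}; recursion stops.

n15, n20, n28, n33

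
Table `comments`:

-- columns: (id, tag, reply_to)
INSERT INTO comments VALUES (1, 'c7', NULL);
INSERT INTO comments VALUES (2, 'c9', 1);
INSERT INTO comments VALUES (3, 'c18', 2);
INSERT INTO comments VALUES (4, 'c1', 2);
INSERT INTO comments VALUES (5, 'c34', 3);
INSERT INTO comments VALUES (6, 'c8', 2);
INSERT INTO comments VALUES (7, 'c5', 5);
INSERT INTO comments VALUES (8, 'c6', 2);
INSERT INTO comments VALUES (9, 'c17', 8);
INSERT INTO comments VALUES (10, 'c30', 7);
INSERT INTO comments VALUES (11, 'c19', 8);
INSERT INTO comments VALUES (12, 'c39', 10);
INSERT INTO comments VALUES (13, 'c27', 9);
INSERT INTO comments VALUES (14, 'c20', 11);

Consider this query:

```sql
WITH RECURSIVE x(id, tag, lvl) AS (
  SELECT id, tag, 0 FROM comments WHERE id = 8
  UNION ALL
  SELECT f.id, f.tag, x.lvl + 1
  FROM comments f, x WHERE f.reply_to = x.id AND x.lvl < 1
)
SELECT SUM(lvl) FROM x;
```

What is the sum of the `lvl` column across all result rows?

Base: id=8 (c6) at lvl 0.
Iteration 1: rows with reply_to in {8} -> c17 (id 9, lvl 1), c19 (id 11, lvl 1).
Iteration 2: lvl < 1 fails for all current rows; recursion stops.
SUM(lvl) = 0 + 1 + 1 = 2.

2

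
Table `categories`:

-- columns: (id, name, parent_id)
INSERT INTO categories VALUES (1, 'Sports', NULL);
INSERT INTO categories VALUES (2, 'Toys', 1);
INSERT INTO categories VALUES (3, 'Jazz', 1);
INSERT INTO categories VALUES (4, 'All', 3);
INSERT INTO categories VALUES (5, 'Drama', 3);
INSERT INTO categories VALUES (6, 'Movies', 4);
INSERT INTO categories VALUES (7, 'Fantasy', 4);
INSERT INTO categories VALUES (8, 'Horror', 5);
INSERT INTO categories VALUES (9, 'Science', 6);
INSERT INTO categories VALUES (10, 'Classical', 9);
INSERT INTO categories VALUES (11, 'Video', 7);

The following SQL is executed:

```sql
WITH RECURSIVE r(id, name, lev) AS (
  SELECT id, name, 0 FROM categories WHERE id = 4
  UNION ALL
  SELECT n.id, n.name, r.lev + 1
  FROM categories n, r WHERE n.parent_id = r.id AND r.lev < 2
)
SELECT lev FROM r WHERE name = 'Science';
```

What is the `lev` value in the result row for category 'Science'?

2

Base: id=4 (All) at lev 0.
Iteration 1: rows with parent_id in {4} -> Movies (id 6, lev 1), Fantasy (id 7, lev 1).
Iteration 2: rows with parent_id in {6,7} -> Science (id 9, lev 2), Video (id 11, lev 2).
Iteration 3: lev < 2 fails for all current rows; recursion stops.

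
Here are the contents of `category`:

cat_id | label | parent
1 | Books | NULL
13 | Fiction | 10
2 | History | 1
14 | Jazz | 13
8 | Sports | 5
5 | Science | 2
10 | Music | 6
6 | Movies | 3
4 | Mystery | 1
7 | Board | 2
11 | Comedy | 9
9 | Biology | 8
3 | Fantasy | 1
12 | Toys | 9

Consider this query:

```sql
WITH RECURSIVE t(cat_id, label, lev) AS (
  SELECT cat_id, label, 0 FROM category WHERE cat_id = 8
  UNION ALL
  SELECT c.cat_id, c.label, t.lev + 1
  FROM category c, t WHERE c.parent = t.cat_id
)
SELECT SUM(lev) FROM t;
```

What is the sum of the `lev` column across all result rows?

5

Base: cat_id=8 (Sports) at lev 0.
Iteration 1: rows with parent in {8} -> Biology (id 9, lev 1).
Iteration 2: rows with parent in {9} -> Comedy (id 11, lev 2), Toys (id 12, lev 2).
Iteration 3: no rows with parent in {11,12}; recursion stops.
SUM(lev) = 0 + 1 + 2 + 2 = 5.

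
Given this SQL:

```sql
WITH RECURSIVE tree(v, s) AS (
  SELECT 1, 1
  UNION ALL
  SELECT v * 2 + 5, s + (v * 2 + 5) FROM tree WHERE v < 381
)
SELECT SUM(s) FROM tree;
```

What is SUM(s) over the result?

Base: v=1, s=1.
Iteration 1: 1 < 381 holds -> v = 1 * 2 + 5 = 7, s = 1 + 7 = 8.
Iteration 2: 7 < 381 holds -> v = 7 * 2 + 5 = 19, s = 8 + 19 = 27.
Iteration 3: 19 < 381 holds -> v = 19 * 2 + 5 = 43, s = 27 + 43 = 70.
Iteration 4: 43 < 381 holds -> v = 43 * 2 + 5 = 91, s = 70 + 91 = 161.
Iteration 5: 91 < 381 holds -> v = 91 * 2 + 5 = 187, s = 161 + 187 = 348.
Iteration 6: 187 < 381 holds -> v = 187 * 2 + 5 = 379, s = 348 + 379 = 727.
Iteration 7: 379 < 381 holds -> v = 379 * 2 + 5 = 763, s = 727 + 763 = 1490.
Iteration 8: 763 < 381 fails; recursion stops.
SUM(s) = 1 + 8 + 27 + 70 + 161 + 348 + 727 + 1490 = 2832.

2832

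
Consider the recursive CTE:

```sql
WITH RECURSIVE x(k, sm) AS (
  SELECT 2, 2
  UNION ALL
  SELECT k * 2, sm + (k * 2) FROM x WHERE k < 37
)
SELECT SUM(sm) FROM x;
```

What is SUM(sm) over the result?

Base: k=2, sm=2.
Iteration 1: 2 < 37 holds -> k = 2 * 2 = 4, sm = 2 + 4 = 6.
Iteration 2: 4 < 37 holds -> k = 4 * 2 = 8, sm = 6 + 8 = 14.
Iteration 3: 8 < 37 holds -> k = 8 * 2 = 16, sm = 14 + 16 = 30.
Iteration 4: 16 < 37 holds -> k = 16 * 2 = 32, sm = 30 + 32 = 62.
Iteration 5: 32 < 37 holds -> k = 32 * 2 = 64, sm = 62 + 64 = 126.
Iteration 6: 64 < 37 fails; recursion stops.
SUM(sm) = 2 + 6 + 14 + 30 + 62 + 126 = 240.

240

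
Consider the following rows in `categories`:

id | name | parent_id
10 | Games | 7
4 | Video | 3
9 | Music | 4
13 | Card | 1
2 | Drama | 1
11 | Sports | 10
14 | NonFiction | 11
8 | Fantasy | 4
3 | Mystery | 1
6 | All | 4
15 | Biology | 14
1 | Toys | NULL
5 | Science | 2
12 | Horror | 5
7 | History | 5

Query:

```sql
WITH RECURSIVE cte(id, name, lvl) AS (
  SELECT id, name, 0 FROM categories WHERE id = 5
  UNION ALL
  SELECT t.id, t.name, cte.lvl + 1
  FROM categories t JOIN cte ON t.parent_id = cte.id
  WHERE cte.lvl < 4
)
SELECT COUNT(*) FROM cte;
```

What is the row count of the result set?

Base: id=5 (Science) at lvl 0.
Iteration 1: rows with parent_id in {5} -> History (id 7, lvl 1), Horror (id 12, lvl 1).
Iteration 2: rows with parent_id in {7,12} -> Games (id 10, lvl 2).
Iteration 3: rows with parent_id in {10} -> Sports (id 11, lvl 3).
Iteration 4: rows with parent_id in {11} -> NonFiction (id 14, lvl 4).
Iteration 5: lvl < 4 fails for all current rows; recursion stops.
Total rows emitted: 6.

6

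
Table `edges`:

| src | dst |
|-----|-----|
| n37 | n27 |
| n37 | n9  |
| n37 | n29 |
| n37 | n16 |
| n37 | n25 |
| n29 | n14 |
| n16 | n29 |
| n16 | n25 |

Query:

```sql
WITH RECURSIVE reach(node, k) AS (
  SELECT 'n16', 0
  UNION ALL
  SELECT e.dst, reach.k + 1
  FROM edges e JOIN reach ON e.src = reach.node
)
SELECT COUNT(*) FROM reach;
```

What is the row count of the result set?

4

Base: (n16, k=0).
Iteration 1: edges from {n16} -> (n25, k=1), (n29, k=1).
Iteration 2: edges from {n25,n29} -> (n14, k=2).
Iteration 3: no outgoing edges from {n14}; recursion stops.
Total rows emitted: 4.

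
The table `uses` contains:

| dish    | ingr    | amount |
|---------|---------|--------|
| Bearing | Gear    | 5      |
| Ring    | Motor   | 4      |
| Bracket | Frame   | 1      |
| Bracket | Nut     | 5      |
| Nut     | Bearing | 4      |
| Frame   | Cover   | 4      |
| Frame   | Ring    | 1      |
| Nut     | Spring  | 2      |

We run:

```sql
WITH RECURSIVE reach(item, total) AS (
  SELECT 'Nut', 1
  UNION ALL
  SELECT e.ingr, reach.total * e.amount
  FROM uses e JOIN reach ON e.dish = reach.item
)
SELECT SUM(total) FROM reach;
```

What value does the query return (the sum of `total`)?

Base: (Nut, total=1).
Iteration 1: components of {Nut} -> Bearing = 1*4 = 4, Spring = 1*2 = 2.
Iteration 2: components of {Bearing,Spring} -> Gear = 4*5 = 20.
Iteration 3: no further components; recursion stops.
SUM(total) = 1 + 4 + 2 + 20 = 27.

27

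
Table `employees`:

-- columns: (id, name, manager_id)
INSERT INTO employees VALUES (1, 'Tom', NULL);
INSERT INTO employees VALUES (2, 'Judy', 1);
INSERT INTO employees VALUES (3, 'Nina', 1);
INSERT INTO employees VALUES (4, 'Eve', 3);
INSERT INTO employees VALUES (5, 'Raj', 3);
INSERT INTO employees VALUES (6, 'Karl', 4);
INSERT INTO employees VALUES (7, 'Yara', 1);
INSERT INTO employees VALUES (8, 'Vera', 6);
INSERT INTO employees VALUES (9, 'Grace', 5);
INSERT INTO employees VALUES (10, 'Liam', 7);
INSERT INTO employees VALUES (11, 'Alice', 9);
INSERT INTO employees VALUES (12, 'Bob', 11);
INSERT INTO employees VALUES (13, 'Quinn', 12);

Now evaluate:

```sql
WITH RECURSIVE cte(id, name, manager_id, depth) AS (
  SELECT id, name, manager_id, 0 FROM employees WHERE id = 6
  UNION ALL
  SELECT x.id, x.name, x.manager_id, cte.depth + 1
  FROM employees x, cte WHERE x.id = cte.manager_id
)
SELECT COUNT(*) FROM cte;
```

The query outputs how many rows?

Base: id=6 (Karl), manager_id=4, depth 0.
Iteration 1: join on id=4 -> Eve (id 4, manager_id=3, depth 1).
Iteration 2: join on id=3 -> Nina (id 3, manager_id=1, depth 2).
Iteration 3: join on id=1 -> Tom (id 1, manager_id=NULL, depth 3).
Iteration 4: manager_id is NULL; no match; recursion stops.
Total rows emitted: 4.

4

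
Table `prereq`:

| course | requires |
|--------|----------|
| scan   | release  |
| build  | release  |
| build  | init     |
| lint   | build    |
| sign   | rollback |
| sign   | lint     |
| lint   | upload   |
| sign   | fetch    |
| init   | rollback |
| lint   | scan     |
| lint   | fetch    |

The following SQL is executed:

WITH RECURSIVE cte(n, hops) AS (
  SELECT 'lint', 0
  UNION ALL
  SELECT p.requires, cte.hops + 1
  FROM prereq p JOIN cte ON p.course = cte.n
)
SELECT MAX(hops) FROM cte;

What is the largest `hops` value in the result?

3

Base: (lint, hops=0).
Iteration 1: edges from {lint} -> (build, hops=1), (fetch, hops=1), (scan, hops=1), (upload, hops=1).
Iteration 2: edges from {build,fetch,scan,upload} -> (init, hops=2), (release, hops=2) x2. [UNION ALL keeps all 3 new rows, including repeats]
Iteration 3: edges from {init,release} -> (rollback, hops=3).
Iteration 4: no outgoing edges from {rollback}; recursion stops.
hops values: 0, 1, 1, 1, 1, 2, 2, 2, 3; the maximum is 3.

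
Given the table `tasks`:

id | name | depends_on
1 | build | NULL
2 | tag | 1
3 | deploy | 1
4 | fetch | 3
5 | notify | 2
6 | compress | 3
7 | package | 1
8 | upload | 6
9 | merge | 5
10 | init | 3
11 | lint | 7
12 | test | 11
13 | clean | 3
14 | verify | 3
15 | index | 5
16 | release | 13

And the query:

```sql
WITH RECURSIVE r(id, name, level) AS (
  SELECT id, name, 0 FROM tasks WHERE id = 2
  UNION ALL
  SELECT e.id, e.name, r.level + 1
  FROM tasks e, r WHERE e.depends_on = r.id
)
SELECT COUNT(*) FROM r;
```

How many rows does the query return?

4

Base: id=2 (tag) at level 0.
Iteration 1: rows with depends_on in {2} -> notify (id 5, level 1).
Iteration 2: rows with depends_on in {5} -> merge (id 9, level 2), index (id 15, level 2).
Iteration 3: no rows with depends_on in {9,15}; recursion stops.
Total rows emitted: 4.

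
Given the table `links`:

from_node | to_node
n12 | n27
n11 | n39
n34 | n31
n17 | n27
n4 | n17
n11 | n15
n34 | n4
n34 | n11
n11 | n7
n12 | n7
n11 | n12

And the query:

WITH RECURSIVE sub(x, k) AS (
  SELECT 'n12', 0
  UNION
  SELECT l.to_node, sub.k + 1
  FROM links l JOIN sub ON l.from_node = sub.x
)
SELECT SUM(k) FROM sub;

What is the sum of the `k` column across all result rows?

Base: (n12, k=0).
Iteration 1: edges from {n12} -> (n27, k=1), (n7, k=1).
Iteration 2: no outgoing edges from {n27,n7}; recursion stops.
SUM(k) = 0 + 1 + 1 = 2.

2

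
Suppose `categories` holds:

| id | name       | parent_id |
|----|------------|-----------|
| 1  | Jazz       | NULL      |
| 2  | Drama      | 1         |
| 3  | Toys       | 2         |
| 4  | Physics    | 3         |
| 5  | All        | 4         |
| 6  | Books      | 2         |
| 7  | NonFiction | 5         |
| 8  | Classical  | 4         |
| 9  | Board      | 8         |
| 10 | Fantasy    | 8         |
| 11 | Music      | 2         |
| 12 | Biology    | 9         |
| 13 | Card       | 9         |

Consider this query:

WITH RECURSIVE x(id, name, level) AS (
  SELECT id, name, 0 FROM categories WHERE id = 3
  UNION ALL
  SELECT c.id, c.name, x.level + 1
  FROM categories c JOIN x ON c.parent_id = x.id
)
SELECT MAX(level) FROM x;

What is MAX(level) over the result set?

Base: id=3 (Toys) at level 0.
Iteration 1: rows with parent_id in {3} -> Physics (id 4, level 1).
Iteration 2: rows with parent_id in {4} -> All (id 5, level 2), Classical (id 8, level 2).
Iteration 3: rows with parent_id in {5,8} -> NonFiction (id 7, level 3), Board (id 9, level 3), Fantasy (id 10, level 3).
Iteration 4: rows with parent_id in {7,9,10} -> Biology (id 12, level 4), Card (id 13, level 4).
Iteration 5: no rows with parent_id in {12,13}; recursion stops.
level values: 0, 1, 2, 2, 3, 3, 3, 4, 4; the maximum is 4.

4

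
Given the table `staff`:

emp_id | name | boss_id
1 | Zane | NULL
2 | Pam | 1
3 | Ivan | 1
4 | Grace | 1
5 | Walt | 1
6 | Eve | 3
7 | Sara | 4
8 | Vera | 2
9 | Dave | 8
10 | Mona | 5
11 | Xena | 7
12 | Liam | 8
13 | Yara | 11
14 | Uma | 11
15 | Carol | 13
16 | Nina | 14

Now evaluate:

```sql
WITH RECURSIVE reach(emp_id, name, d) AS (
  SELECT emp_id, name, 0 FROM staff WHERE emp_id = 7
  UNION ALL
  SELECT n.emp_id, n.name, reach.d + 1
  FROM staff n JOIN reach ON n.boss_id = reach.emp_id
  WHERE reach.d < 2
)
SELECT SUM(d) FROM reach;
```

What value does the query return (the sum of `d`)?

Base: emp_id=7 (Sara) at d 0.
Iteration 1: rows with boss_id in {7} -> Xena (id 11, d 1).
Iteration 2: rows with boss_id in {11} -> Yara (id 13, d 2), Uma (id 14, d 2).
Iteration 3: d < 2 fails for all current rows; recursion stops.
SUM(d) = 0 + 1 + 2 + 2 = 5.

5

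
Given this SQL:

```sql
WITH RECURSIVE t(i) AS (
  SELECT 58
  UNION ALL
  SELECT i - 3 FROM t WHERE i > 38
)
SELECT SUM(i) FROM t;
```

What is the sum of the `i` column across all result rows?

380

Base: i=58.
Iteration 1: 58 > 38 holds -> i = 58 - 3 = 55.
Iteration 2: 55 > 38 holds -> i = 55 - 3 = 52.
Iteration 3: 52 > 38 holds -> i = 52 - 3 = 49.
Iteration 4: 49 > 38 holds -> i = 49 - 3 = 46.
Iteration 5: 46 > 38 holds -> i = 46 - 3 = 43.
Iteration 6: 43 > 38 holds -> i = 43 - 3 = 40.
Iteration 7: 40 > 38 holds -> i = 40 - 3 = 37.
Iteration 8: 37 > 38 fails; recursion stops.
SUM(i) = 58 + 55 + 52 + 49 + 46 + 43 + 40 + 37 = 380.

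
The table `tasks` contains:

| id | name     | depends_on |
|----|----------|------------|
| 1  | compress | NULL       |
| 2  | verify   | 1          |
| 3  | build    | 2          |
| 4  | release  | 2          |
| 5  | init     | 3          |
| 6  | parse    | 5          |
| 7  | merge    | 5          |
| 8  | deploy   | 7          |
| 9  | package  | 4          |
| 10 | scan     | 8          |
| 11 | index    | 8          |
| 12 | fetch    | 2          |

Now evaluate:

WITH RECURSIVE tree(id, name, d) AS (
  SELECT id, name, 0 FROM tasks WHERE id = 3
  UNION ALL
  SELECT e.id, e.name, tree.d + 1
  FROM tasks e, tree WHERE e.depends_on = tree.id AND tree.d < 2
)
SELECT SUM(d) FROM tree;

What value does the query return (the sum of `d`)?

5

Base: id=3 (build) at d 0.
Iteration 1: rows with depends_on in {3} -> init (id 5, d 1).
Iteration 2: rows with depends_on in {5} -> parse (id 6, d 2), merge (id 7, d 2).
Iteration 3: d < 2 fails for all current rows; recursion stops.
SUM(d) = 0 + 1 + 2 + 2 = 5.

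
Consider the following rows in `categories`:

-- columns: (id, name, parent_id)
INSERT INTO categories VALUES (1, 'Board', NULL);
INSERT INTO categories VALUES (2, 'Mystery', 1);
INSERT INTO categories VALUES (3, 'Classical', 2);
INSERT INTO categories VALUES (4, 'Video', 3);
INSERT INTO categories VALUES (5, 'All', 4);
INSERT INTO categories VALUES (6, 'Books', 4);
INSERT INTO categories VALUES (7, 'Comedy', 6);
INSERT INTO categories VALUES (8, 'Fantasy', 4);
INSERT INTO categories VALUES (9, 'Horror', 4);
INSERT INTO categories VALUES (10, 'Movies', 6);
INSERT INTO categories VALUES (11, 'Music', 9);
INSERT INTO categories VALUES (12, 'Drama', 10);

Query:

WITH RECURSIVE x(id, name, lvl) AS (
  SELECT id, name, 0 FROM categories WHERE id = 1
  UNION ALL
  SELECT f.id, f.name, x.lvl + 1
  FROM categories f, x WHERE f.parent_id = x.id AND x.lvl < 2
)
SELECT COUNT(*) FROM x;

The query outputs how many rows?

Base: id=1 (Board) at lvl 0.
Iteration 1: rows with parent_id in {1} -> Mystery (id 2, lvl 1).
Iteration 2: rows with parent_id in {2} -> Classical (id 3, lvl 2).
Iteration 3: lvl < 2 fails for all current rows; recursion stops.
Total rows emitted: 3.

3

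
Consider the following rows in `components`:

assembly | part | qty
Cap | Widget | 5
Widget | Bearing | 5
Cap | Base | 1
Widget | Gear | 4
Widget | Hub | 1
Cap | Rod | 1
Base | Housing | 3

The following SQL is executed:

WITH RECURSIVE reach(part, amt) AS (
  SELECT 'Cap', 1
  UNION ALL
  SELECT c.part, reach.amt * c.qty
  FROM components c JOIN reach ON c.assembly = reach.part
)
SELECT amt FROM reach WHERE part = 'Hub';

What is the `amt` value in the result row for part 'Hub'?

5

Base: (Cap, amt=1).
Iteration 1: components of {Cap} -> Base = 1*1 = 1, Rod = 1*1 = 1, Widget = 1*5 = 5.
Iteration 2: components of {Base,Rod,Widget} -> Bearing = 5*5 = 25, Gear = 5*4 = 20, Housing = 1*3 = 3, Hub = 5*1 = 5.
Iteration 3: no further components; recursion stops.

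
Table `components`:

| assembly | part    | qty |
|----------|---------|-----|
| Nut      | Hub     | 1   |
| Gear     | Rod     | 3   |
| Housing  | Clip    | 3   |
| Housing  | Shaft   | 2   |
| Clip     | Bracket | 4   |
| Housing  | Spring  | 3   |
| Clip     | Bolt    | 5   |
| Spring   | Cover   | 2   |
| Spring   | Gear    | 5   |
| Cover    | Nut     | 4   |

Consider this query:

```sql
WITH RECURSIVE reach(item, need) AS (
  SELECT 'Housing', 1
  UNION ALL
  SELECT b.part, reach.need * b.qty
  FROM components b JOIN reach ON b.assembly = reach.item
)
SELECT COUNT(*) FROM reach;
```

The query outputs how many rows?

Base: (Housing, need=1).
Iteration 1: components of {Housing} -> Clip = 1*3 = 3, Shaft = 1*2 = 2, Spring = 1*3 = 3.
Iteration 2: components of {Clip,Shaft,Spring} -> Bolt = 3*5 = 15, Bracket = 3*4 = 12, Cover = 3*2 = 6, Gear = 3*5 = 15.
Iteration 3: components of {Bolt,Bracket,Cover,Gear} -> Nut = 6*4 = 24, Rod = 15*3 = 45.
Iteration 4: components of {Nut,Rod} -> Hub = 24*1 = 24.
Iteration 5: no further components; recursion stops.
Total rows emitted: 11.

11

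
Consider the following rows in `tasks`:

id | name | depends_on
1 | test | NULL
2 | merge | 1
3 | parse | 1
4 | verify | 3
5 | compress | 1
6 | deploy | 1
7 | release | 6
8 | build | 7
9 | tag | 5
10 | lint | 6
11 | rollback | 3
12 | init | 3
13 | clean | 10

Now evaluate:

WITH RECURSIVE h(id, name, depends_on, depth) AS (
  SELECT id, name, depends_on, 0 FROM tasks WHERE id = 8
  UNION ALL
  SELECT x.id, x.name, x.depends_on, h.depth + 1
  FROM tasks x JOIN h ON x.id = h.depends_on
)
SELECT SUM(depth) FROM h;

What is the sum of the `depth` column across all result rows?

Base: id=8 (build), depends_on=7, depth 0.
Iteration 1: join on id=7 -> release (id 7, depends_on=6, depth 1).
Iteration 2: join on id=6 -> deploy (id 6, depends_on=1, depth 2).
Iteration 3: join on id=1 -> test (id 1, depends_on=NULL, depth 3).
Iteration 4: depends_on is NULL; no match; recursion stops.
SUM(depth) = 0 + 1 + 2 + 3 = 6.

6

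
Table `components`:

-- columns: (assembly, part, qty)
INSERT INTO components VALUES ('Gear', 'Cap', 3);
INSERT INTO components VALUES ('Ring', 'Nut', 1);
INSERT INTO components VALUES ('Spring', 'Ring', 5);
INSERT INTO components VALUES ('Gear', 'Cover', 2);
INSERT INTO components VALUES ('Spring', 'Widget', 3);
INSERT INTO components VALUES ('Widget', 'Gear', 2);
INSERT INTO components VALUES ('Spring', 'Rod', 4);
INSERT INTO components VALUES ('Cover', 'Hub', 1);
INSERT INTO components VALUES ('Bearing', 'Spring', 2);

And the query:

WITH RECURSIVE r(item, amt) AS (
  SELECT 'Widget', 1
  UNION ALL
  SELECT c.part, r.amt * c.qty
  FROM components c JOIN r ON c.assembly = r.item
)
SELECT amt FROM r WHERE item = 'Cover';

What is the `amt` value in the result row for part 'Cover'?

Base: (Widget, amt=1).
Iteration 1: components of {Widget} -> Gear = 1*2 = 2.
Iteration 2: components of {Gear} -> Cap = 2*3 = 6, Cover = 2*2 = 4.
Iteration 3: components of {Cap,Cover} -> Hub = 4*1 = 4.
Iteration 4: no further components; recursion stops.

4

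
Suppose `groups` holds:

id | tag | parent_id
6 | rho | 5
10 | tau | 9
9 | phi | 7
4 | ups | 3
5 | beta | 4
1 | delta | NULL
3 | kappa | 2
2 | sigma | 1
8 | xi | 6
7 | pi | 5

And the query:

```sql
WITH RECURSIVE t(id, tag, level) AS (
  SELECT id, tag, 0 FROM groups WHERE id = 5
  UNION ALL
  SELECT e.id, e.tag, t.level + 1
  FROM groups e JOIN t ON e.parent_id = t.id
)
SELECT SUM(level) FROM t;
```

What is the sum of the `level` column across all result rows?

Base: id=5 (beta) at level 0.
Iteration 1: rows with parent_id in {5} -> rho (id 6, level 1), pi (id 7, level 1).
Iteration 2: rows with parent_id in {6,7} -> xi (id 8, level 2), phi (id 9, level 2).
Iteration 3: rows with parent_id in {8,9} -> tau (id 10, level 3).
Iteration 4: no rows with parent_id in {10}; recursion stops.
SUM(level) = 0 + 1 + 1 + 2 + 2 + 3 = 9.

9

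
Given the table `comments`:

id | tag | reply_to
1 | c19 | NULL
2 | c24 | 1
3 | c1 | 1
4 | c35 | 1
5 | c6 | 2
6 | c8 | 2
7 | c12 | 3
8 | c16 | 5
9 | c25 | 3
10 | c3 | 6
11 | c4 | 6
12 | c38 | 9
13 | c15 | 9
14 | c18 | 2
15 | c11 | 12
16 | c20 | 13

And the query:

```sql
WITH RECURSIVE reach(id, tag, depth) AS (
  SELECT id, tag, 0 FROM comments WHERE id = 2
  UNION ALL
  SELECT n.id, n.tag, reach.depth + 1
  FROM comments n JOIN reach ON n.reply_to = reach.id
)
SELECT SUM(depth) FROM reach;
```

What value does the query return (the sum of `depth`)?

Base: id=2 (c24) at depth 0.
Iteration 1: rows with reply_to in {2} -> c6 (id 5, depth 1), c8 (id 6, depth 1), c18 (id 14, depth 1).
Iteration 2: rows with reply_to in {5,6,14} -> c16 (id 8, depth 2), c3 (id 10, depth 2), c4 (id 11, depth 2).
Iteration 3: no rows with reply_to in {8,10,11}; recursion stops.
SUM(depth) = 0 + 1 + 1 + 1 + 2 + 2 + 2 = 9.

9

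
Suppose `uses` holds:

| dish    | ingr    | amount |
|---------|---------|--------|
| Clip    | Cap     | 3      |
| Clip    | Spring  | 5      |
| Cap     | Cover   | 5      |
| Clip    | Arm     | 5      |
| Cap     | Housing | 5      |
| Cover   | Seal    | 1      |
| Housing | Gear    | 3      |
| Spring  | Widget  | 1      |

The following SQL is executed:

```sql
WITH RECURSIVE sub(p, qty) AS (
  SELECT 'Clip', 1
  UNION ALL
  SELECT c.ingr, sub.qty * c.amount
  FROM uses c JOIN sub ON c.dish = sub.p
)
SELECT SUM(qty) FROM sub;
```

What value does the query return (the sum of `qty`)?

Base: (Clip, qty=1).
Iteration 1: components of {Clip} -> Arm = 1*5 = 5, Cap = 1*3 = 3, Spring = 1*5 = 5.
Iteration 2: components of {Arm,Cap,Spring} -> Cover = 3*5 = 15, Housing = 3*5 = 15, Widget = 5*1 = 5.
Iteration 3: components of {Cover,Housing,Widget} -> Gear = 15*3 = 45, Seal = 15*1 = 15.
Iteration 4: no further components; recursion stops.
SUM(qty) = 1 + 3 + 5 + 5 + 15 + 15 + 5 + 15 + 45 = 109.

109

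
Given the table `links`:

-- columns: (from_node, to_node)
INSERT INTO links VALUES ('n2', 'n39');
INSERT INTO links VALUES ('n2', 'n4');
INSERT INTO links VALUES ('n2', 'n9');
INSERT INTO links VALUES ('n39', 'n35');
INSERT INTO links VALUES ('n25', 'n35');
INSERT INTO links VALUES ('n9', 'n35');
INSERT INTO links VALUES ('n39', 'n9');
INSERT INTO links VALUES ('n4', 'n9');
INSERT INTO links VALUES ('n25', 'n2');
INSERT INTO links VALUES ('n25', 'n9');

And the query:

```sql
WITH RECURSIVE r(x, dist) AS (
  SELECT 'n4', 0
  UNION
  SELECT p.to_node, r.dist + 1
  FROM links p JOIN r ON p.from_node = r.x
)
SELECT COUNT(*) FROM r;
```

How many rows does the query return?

Base: (n4, dist=0).
Iteration 1: edges from {n4} -> (n9, dist=1).
Iteration 2: edges from {n9} -> (n35, dist=2).
Iteration 3: no outgoing edges from {n35}; recursion stops.
Total rows emitted: 3.

3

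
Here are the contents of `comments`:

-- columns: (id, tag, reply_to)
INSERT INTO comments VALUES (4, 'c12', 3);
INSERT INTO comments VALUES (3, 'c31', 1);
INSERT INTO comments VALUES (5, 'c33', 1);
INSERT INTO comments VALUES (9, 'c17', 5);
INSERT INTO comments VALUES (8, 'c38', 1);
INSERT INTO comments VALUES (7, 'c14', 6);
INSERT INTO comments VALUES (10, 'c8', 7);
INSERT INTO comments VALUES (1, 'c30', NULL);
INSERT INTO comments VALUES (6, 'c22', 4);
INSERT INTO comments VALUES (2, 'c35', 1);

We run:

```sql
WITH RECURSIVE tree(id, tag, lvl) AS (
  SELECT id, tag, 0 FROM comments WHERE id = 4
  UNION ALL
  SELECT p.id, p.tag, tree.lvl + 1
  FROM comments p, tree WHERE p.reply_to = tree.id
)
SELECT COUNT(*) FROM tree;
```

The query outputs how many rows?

4

Base: id=4 (c12) at lvl 0.
Iteration 1: rows with reply_to in {4} -> c22 (id 6, lvl 1).
Iteration 2: rows with reply_to in {6} -> c14 (id 7, lvl 2).
Iteration 3: rows with reply_to in {7} -> c8 (id 10, lvl 3).
Iteration 4: no rows with reply_to in {10}; recursion stops.
Total rows emitted: 4.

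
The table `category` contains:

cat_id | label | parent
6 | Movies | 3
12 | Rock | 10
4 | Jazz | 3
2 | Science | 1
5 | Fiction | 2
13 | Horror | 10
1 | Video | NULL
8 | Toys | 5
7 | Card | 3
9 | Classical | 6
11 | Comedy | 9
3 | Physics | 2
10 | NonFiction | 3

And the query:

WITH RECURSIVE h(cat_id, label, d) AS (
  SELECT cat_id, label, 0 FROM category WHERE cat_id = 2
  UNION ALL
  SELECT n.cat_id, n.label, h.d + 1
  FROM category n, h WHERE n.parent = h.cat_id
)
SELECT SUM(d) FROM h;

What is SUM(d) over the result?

25

Base: cat_id=2 (Science) at d 0.
Iteration 1: rows with parent in {2} -> Physics (id 3, d 1), Fiction (id 5, d 1).
Iteration 2: rows with parent in {3,5} -> Jazz (id 4, d 2), Movies (id 6, d 2), Card (id 7, d 2), Toys (id 8, d 2), NonFiction (id 10, d 2).
Iteration 3: rows with parent in {4,6,7,8,10} -> Classical (id 9, d 3), Rock (id 12, d 3), Horror (id 13, d 3).
Iteration 4: rows with parent in {9,12,13} -> Comedy (id 11, d 4).
Iteration 5: no rows with parent in {11}; recursion stops.
SUM(d) = 0 + 1 + 1 + 2 + 2 + 2 + 2 + 2 + 3 + 3 + 3 + 4 = 25.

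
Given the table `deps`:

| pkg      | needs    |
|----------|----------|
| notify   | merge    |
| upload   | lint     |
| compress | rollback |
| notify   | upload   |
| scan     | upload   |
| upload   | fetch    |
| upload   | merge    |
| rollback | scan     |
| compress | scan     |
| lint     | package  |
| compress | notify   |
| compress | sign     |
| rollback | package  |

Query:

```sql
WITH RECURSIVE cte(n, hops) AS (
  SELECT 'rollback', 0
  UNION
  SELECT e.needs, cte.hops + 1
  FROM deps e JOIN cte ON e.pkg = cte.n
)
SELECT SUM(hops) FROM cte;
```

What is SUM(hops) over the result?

Base: (rollback, hops=0).
Iteration 1: edges from {rollback} -> (package, hops=1), (scan, hops=1).
Iteration 2: edges from {package,scan} -> (upload, hops=2).
Iteration 3: edges from {upload} -> (fetch, hops=3), (lint, hops=3), (merge, hops=3).
Iteration 4: edges from {fetch,lint,merge} -> (package, hops=4).
Iteration 5: no outgoing edges from {package}; recursion stops.
SUM(hops) = 0 + 1 + 1 + 2 + 3 + 3 + 3 + 4 = 17.

17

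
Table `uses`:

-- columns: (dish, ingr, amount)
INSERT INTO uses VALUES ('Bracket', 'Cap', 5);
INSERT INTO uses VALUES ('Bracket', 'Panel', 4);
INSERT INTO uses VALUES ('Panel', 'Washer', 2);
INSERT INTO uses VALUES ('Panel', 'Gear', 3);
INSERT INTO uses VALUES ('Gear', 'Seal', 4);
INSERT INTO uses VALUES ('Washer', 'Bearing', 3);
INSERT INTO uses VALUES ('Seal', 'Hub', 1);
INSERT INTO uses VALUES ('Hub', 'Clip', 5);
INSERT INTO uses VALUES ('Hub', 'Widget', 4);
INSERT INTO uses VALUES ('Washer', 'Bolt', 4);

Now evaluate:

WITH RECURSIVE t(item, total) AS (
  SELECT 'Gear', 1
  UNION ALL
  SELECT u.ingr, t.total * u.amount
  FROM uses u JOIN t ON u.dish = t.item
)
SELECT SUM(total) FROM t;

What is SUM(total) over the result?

Base: (Gear, total=1).
Iteration 1: components of {Gear} -> Seal = 1*4 = 4.
Iteration 2: components of {Seal} -> Hub = 4*1 = 4.
Iteration 3: components of {Hub} -> Clip = 4*5 = 20, Widget = 4*4 = 16.
Iteration 4: no further components; recursion stops.
SUM(total) = 1 + 4 + 4 + 20 + 16 = 45.

45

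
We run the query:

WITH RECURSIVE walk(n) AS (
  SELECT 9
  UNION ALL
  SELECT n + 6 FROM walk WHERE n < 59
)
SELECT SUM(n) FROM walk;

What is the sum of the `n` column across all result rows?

360

Base: n=9.
Iteration 1: 9 < 59 holds -> n = 9 + 6 = 15.
Iteration 2: 15 < 59 holds -> n = 15 + 6 = 21.
Iteration 3: 21 < 59 holds -> n = 21 + 6 = 27.
Iteration 4: 27 < 59 holds -> n = 27 + 6 = 33.
Iteration 5: 33 < 59 holds -> n = 33 + 6 = 39.
Iteration 6: 39 < 59 holds -> n = 39 + 6 = 45.
Iteration 7: 45 < 59 holds -> n = 45 + 6 = 51.
Iteration 8: 51 < 59 holds -> n = 51 + 6 = 57.
Iteration 9: 57 < 59 holds -> n = 57 + 6 = 63.
Iteration 10: 63 < 59 fails; recursion stops.
SUM(n) = 9 + 15 + 21 + 27 + 33 + 39 + 45 + 51 + 57 + 63 = 360.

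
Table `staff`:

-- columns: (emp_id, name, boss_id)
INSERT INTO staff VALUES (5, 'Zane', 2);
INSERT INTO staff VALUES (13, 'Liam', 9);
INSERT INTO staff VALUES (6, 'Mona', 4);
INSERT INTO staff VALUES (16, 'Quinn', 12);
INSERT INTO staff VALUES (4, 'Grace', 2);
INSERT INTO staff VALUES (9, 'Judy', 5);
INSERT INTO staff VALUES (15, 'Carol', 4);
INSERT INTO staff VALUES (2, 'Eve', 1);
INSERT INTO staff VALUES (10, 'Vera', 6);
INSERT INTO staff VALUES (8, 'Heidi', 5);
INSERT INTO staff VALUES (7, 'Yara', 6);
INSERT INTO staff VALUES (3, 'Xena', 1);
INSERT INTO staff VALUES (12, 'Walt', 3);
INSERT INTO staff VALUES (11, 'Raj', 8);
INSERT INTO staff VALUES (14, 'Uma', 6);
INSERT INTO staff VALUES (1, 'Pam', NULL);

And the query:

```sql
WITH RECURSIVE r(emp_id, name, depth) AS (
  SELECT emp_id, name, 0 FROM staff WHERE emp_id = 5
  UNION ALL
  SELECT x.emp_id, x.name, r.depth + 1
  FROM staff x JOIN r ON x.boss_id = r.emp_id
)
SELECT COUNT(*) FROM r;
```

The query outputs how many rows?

Base: emp_id=5 (Zane) at depth 0.
Iteration 1: rows with boss_id in {5} -> Heidi (id 8, depth 1), Judy (id 9, depth 1).
Iteration 2: rows with boss_id in {8,9} -> Raj (id 11, depth 2), Liam (id 13, depth 2).
Iteration 3: no rows with boss_id in {11,13}; recursion stops.
Total rows emitted: 5.

5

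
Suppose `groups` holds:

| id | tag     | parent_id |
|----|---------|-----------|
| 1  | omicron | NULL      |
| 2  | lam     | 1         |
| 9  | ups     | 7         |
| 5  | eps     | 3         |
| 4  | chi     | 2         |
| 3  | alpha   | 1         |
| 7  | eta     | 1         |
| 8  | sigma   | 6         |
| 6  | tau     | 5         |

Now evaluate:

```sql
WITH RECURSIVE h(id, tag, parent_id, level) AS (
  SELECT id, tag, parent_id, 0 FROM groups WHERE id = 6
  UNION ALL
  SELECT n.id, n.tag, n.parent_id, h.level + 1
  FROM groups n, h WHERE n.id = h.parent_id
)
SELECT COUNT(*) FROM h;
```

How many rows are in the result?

Base: id=6 (tau), parent_id=5, level 0.
Iteration 1: join on id=5 -> eps (id 5, parent_id=3, level 1).
Iteration 2: join on id=3 -> alpha (id 3, parent_id=1, level 2).
Iteration 3: join on id=1 -> omicron (id 1, parent_id=NULL, level 3).
Iteration 4: parent_id is NULL; no match; recursion stops.
Total rows emitted: 4.

4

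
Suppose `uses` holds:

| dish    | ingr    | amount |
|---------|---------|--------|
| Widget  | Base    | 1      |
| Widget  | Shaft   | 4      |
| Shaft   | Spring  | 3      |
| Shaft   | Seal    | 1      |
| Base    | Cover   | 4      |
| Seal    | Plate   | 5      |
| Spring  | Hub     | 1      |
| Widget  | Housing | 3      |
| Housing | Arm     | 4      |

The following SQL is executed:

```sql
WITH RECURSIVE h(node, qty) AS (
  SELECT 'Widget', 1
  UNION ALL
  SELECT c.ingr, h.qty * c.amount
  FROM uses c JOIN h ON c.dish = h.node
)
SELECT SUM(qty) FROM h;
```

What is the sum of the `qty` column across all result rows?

Base: (Widget, qty=1).
Iteration 1: components of {Widget} -> Base = 1*1 = 1, Housing = 1*3 = 3, Shaft = 1*4 = 4.
Iteration 2: components of {Base,Housing,Shaft} -> Arm = 3*4 = 12, Cover = 1*4 = 4, Seal = 4*1 = 4, Spring = 4*3 = 12.
Iteration 3: components of {Arm,Cover,Seal,Spring} -> Hub = 12*1 = 12, Plate = 4*5 = 20.
Iteration 4: no further components; recursion stops.
SUM(qty) = 1 + 1 + 4 + 3 + 4 + 12 + 4 + 12 + 12 + 20 = 73.

73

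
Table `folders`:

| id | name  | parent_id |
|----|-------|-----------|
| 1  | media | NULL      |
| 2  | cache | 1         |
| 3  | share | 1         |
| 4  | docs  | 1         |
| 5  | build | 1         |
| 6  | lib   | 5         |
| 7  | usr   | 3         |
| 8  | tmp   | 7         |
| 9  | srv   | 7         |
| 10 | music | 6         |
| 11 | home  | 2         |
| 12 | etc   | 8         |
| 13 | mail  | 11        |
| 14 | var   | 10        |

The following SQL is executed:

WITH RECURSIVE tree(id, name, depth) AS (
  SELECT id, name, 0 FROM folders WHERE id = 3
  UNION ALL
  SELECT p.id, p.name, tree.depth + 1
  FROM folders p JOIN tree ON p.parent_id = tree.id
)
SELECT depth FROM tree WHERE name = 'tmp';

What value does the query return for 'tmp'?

2

Base: id=3 (share) at depth 0.
Iteration 1: rows with parent_id in {3} -> usr (id 7, depth 1).
Iteration 2: rows with parent_id in {7} -> tmp (id 8, depth 2), srv (id 9, depth 2).
Iteration 3: rows with parent_id in {8,9} -> etc (id 12, depth 3).
Iteration 4: no rows with parent_id in {12}; recursion stops.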